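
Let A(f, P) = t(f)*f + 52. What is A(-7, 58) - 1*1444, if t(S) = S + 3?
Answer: -1364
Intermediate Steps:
t(S) = 3 + S
A(f, P) = 52 + f*(3 + f) (A(f, P) = (3 + f)*f + 52 = f*(3 + f) + 52 = 52 + f*(3 + f))
A(-7, 58) - 1*1444 = (52 - 7*(3 - 7)) - 1*1444 = (52 - 7*(-4)) - 1444 = (52 + 28) - 1444 = 80 - 1444 = -1364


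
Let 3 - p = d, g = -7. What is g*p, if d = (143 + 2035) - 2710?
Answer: -3745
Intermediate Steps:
d = -532 (d = 2178 - 2710 = -532)
p = 535 (p = 3 - 1*(-532) = 3 + 532 = 535)
g*p = -7*535 = -3745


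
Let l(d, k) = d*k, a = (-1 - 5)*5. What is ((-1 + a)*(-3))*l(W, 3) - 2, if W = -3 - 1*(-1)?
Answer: -560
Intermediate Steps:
a = -30 (a = -6*5 = -30)
W = -2 (W = -3 + 1 = -2)
((-1 + a)*(-3))*l(W, 3) - 2 = ((-1 - 30)*(-3))*(-2*3) - 2 = -31*(-3)*(-6) - 2 = 93*(-6) - 2 = -558 - 2 = -560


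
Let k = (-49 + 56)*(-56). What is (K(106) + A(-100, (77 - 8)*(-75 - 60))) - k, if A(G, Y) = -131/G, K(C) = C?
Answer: 49931/100 ≈ 499.31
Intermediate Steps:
k = -392 (k = 7*(-56) = -392)
(K(106) + A(-100, (77 - 8)*(-75 - 60))) - k = (106 - 131/(-100)) - 1*(-392) = (106 - 131*(-1/100)) + 392 = (106 + 131/100) + 392 = 10731/100 + 392 = 49931/100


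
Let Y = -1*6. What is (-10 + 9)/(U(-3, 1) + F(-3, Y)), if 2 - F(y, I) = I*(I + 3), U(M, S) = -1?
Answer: 1/17 ≈ 0.058824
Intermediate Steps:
Y = -6
F(y, I) = 2 - I*(3 + I) (F(y, I) = 2 - I*(I + 3) = 2 - I*(3 + I))
(-10 + 9)/(U(-3, 1) + F(-3, Y)) = (-10 + 9)/(-1 + (2 - 1*(-6)² - 3*(-6))) = -1/(-1 + (2 - 1*36 + 18)) = -1/(-1 + (2 - 36 + 18)) = -1/(-1 - 16) = -1/(-17) = -1*(-1/17) = 1/17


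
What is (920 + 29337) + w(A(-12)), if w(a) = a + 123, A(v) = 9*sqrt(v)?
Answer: 30380 + 18*I*sqrt(3) ≈ 30380.0 + 31.177*I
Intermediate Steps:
w(a) = 123 + a
(920 + 29337) + w(A(-12)) = (920 + 29337) + (123 + 9*sqrt(-12)) = 30257 + (123 + 9*(2*I*sqrt(3))) = 30257 + (123 + 18*I*sqrt(3)) = 30380 + 18*I*sqrt(3)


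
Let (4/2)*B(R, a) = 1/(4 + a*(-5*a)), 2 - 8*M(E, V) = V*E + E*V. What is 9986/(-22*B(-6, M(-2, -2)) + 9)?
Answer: -189734/5 ≈ -37947.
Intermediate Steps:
M(E, V) = ¼ - E*V/4 (M(E, V) = ¼ - (V*E + E*V)/8 = ¼ - (E*V + E*V)/8 = ¼ - E*V/4)
B(R, a) = 1/(2*(4 - 5*a²)) (B(R, a) = 1/(2*(4 + a*(-5*a))) = 1/(2*(4 - 5*a²)))
9986/(-22*B(-6, M(-2, -2)) + 9) = 9986/(-(-22)/(-8 + 10*(¼ - ¼*(-2)*(-2))²) + 9) = 9986/(-(-22)/(-8 + 10*(¼ - 1)²) + 9) = 9986/(-(-22)/(-8 + 10*(-¾)²) + 9) = 9986/(-(-22)/(-8 + 10*(9/16)) + 9) = 9986/(-(-22)/(-8 + 45/8) + 9) = 9986/(-(-22)/(-19/8) + 9) = 9986/(-(-22)*(-8)/19 + 9) = 9986/(-22*8/19 + 9) = 9986/(-176/19 + 9) = 9986/(-5/19) = 9986*(-19/5) = -189734/5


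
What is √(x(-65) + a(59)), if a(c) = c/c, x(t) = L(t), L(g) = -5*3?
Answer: I*√14 ≈ 3.7417*I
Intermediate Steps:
L(g) = -15
x(t) = -15
a(c) = 1
√(x(-65) + a(59)) = √(-15 + 1) = √(-14) = I*√14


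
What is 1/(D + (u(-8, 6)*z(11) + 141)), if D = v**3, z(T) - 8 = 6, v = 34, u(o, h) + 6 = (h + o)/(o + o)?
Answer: 4/157451 ≈ 2.5405e-5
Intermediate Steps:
u(o, h) = -6 + (h + o)/(2*o) (u(o, h) = -6 + (h + o)/(o + o) = -6 + (h + o)/((2*o)) = -6 + (h + o)*(1/(2*o)) = -6 + (h + o)/(2*o))
z(T) = 14 (z(T) = 8 + 6 = 14)
D = 39304 (D = 34**3 = 39304)
1/(D + (u(-8, 6)*z(11) + 141)) = 1/(39304 + (((1/2)*(6 - 11*(-8))/(-8))*14 + 141)) = 1/(39304 + (((1/2)*(-1/8)*(6 + 88))*14 + 141)) = 1/(39304 + (((1/2)*(-1/8)*94)*14 + 141)) = 1/(39304 + (-47/8*14 + 141)) = 1/(39304 + (-329/4 + 141)) = 1/(39304 + 235/4) = 1/(157451/4) = 4/157451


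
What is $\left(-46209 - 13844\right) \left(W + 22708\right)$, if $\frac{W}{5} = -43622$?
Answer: $11734476306$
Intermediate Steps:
$W = -218110$ ($W = 5 \left(-43622\right) = -218110$)
$\left(-46209 - 13844\right) \left(W + 22708\right) = \left(-46209 - 13844\right) \left(-218110 + 22708\right) = \left(-46209 + \left(-21812 + 7968\right)\right) \left(-195402\right) = \left(-46209 - 13844\right) \left(-195402\right) = \left(-60053\right) \left(-195402\right) = 11734476306$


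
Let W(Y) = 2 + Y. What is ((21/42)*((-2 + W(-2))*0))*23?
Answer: 0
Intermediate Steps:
((21/42)*((-2 + W(-2))*0))*23 = ((21/42)*((-2 + (2 - 2))*0))*23 = ((21*(1/42))*((-2 + 0)*0))*23 = ((-2*0)/2)*23 = ((½)*0)*23 = 0*23 = 0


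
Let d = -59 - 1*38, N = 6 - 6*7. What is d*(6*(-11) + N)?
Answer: 9894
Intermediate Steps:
N = -36 (N = 6 - 42 = -36)
d = -97 (d = -59 - 38 = -97)
d*(6*(-11) + N) = -97*(6*(-11) - 36) = -97*(-66 - 36) = -97*(-102) = 9894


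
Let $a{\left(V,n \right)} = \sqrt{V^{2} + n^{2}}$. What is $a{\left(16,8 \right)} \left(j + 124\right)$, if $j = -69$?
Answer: $440 \sqrt{5} \approx 983.87$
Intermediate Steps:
$a{\left(16,8 \right)} \left(j + 124\right) = \sqrt{16^{2} + 8^{2}} \left(-69 + 124\right) = \sqrt{256 + 64} \cdot 55 = \sqrt{320} \cdot 55 = 8 \sqrt{5} \cdot 55 = 440 \sqrt{5}$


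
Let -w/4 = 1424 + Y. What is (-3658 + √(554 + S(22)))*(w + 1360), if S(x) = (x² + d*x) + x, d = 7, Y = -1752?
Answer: -9774176 + 2672*√1214 ≈ -9.6811e+6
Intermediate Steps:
S(x) = x² + 8*x (S(x) = (x² + 7*x) + x = x² + 8*x)
w = 1312 (w = -4*(1424 - 1752) = -4*(-328) = 1312)
(-3658 + √(554 + S(22)))*(w + 1360) = (-3658 + √(554 + 22*(8 + 22)))*(1312 + 1360) = (-3658 + √(554 + 22*30))*2672 = (-3658 + √(554 + 660))*2672 = (-3658 + √1214)*2672 = -9774176 + 2672*√1214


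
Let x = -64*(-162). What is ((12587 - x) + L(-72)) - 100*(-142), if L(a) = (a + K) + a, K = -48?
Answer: 16227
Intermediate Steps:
L(a) = -48 + 2*a (L(a) = (a - 48) + a = (-48 + a) + a = -48 + 2*a)
x = 10368
((12587 - x) + L(-72)) - 100*(-142) = ((12587 - 1*10368) + (-48 + 2*(-72))) - 100*(-142) = ((12587 - 10368) + (-48 - 144)) + 14200 = (2219 - 192) + 14200 = 2027 + 14200 = 16227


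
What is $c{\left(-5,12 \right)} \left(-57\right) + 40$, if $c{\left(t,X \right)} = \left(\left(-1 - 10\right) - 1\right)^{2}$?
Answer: $-8168$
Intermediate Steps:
$c{\left(t,X \right)} = 144$ ($c{\left(t,X \right)} = \left(\left(-1 - 10\right) - 1\right)^{2} = \left(-11 - 1\right)^{2} = \left(-12\right)^{2} = 144$)
$c{\left(-5,12 \right)} \left(-57\right) + 40 = 144 \left(-57\right) + 40 = -8208 + 40 = -8168$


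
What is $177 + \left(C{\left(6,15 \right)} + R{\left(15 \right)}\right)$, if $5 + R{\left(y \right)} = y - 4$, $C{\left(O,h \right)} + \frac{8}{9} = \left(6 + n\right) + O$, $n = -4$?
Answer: $\frac{1711}{9} \approx 190.11$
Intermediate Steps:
$C{\left(O,h \right)} = \frac{10}{9} + O$ ($C{\left(O,h \right)} = - \frac{8}{9} + \left(\left(6 - 4\right) + O\right) = - \frac{8}{9} + \left(2 + O\right) = \frac{10}{9} + O$)
$R{\left(y \right)} = -9 + y$ ($R{\left(y \right)} = -5 + \left(y - 4\right) = -5 + \left(-4 + y\right) = -9 + y$)
$177 + \left(C{\left(6,15 \right)} + R{\left(15 \right)}\right) = 177 + \left(\left(\frac{10}{9} + 6\right) + \left(-9 + 15\right)\right) = 177 + \left(\frac{64}{9} + 6\right) = 177 + \frac{118}{9} = \frac{1711}{9}$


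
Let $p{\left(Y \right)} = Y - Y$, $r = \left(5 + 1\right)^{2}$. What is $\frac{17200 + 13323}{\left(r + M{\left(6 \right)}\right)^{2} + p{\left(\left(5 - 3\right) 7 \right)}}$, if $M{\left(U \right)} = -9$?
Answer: $\frac{30523}{729} \approx 41.87$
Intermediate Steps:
$r = 36$ ($r = 6^{2} = 36$)
$p{\left(Y \right)} = 0$
$\frac{17200 + 13323}{\left(r + M{\left(6 \right)}\right)^{2} + p{\left(\left(5 - 3\right) 7 \right)}} = \frac{17200 + 13323}{\left(36 - 9\right)^{2} + 0} = \frac{30523}{27^{2} + 0} = \frac{30523}{729 + 0} = \frac{30523}{729}$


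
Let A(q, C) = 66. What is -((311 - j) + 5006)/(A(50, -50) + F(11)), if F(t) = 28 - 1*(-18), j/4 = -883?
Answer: -8849/112 ≈ -79.009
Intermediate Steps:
j = -3532 (j = 4*(-883) = -3532)
F(t) = 46 (F(t) = 28 + 18 = 46)
-((311 - j) + 5006)/(A(50, -50) + F(11)) = -((311 - 1*(-3532)) + 5006)/(66 + 46) = -((311 + 3532) + 5006)/112 = -(3843 + 5006)/112 = -8849/112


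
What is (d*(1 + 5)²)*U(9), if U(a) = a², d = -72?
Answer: -209952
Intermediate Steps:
(d*(1 + 5)²)*U(9) = -72*(1 + 5)²*9² = -72*6²*81 = -72*36*81 = -2592*81 = -209952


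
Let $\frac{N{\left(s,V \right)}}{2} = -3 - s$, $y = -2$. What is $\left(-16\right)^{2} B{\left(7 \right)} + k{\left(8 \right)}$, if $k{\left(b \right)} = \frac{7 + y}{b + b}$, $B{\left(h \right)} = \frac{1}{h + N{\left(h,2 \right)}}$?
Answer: $- \frac{4031}{208} \approx -19.38$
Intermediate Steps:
$N{\left(s,V \right)} = -6 - 2 s$ ($N{\left(s,V \right)} = 2 \left(-3 - s\right) = -6 - 2 s$)
$B{\left(h \right)} = \frac{1}{-6 - h}$ ($B{\left(h \right)} = \frac{1}{h - \left(6 + 2 h\right)} = \frac{1}{-6 - h}$)
$k{\left(b \right)} = \frac{5}{2 b}$ ($k{\left(b \right)} = \frac{7 - 2}{b + b} = \frac{5}{2 b}$)
$\left(-16\right)^{2} B{\left(7 \right)} + k{\left(8 \right)} = \frac{\left(-16\right)^{2}}{-6 - 7} + \frac{5}{2 \cdot 8} = \frac{256}{-6 - 7} + \frac{5}{2} \cdot \frac{1}{8} = \frac{256}{-13} + \frac{5}{16} = 256 \left(- \frac{1}{13}\right) + \frac{5}{16} = - \frac{256}{13} + \frac{5}{16} = - \frac{4031}{208}$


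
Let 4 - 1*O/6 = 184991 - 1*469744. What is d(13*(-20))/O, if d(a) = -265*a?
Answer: 34450/854271 ≈ 0.040327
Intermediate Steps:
O = 1708542 (O = 24 - 6*(184991 - 1*469744) = 24 - 6*(184991 - 469744) = 24 - 6*(-284753) = 24 + 1708518 = 1708542)
d(13*(-20))/O = -3445*(-20)/1708542 = -265*(-260)*(1/1708542) = 68900*(1/1708542) = 34450/854271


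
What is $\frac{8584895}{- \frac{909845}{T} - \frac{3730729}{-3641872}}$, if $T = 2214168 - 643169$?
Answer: $\frac{49117423119435516560}{2547432498431} \approx 1.9281 \cdot 10^{7}$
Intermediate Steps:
$T = 1570999$
$\frac{8584895}{- \frac{909845}{T} - \frac{3730729}{-3641872}} = \frac{8584895}{- \frac{909845}{1570999} - \frac{3730729}{-3641872}} = \frac{8584895}{\left(-909845\right) \frac{1}{1570999} - - \frac{3730729}{3641872}} = \frac{8584895}{- \frac{909845}{1570999} + \frac{3730729}{3641872}} = \frac{8584895}{\frac{2547432498431}{5721377270128}} = 8584895 \cdot \frac{5721377270128}{2547432498431} = \frac{49117423119435516560}{2547432498431}$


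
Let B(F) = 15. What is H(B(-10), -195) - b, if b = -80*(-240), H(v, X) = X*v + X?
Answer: -22320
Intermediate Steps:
H(v, X) = X + X*v
b = 19200
H(B(-10), -195) - b = -195*(1 + 15) - 1*19200 = -195*16 - 19200 = -3120 - 19200 = -22320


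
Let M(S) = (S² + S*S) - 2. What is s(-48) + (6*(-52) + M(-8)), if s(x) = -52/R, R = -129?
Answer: -23942/129 ≈ -185.60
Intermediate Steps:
s(x) = 52/129 (s(x) = -52/(-129) = -52*(-1/129) = 52/129)
M(S) = -2 + 2*S² (M(S) = (S² + S²) - 2 = 2*S² - 2 = -2 + 2*S²)
s(-48) + (6*(-52) + M(-8)) = 52/129 + (6*(-52) + (-2 + 2*(-8)²)) = 52/129 + (-312 + (-2 + 2*64)) = 52/129 + (-312 + (-2 + 128)) = 52/129 + (-312 + 126) = 52/129 - 186 = -23942/129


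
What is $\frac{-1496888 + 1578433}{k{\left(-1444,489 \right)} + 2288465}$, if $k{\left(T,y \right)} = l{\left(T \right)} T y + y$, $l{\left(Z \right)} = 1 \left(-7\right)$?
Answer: $\frac{81545}{7231766} \approx 0.011276$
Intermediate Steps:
$l{\left(Z \right)} = -7$
$k{\left(T,y \right)} = y - 7 T y$ ($k{\left(T,y \right)} = - 7 T y + y = y - 7 T y$)
$\frac{-1496888 + 1578433}{k{\left(-1444,489 \right)} + 2288465} = \frac{-1496888 + 1578433}{489 \left(1 - -10108\right) + 2288465} = \frac{81545}{489 \left(1 + 10108\right) + 2288465} = \frac{81545}{489 \cdot 10109 + 2288465} = \frac{81545}{4943301 + 2288465} = \frac{81545}{7231766}$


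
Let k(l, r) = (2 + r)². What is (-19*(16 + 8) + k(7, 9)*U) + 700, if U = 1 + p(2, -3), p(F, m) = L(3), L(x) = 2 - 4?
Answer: 123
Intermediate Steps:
L(x) = -2
p(F, m) = -2
U = -1 (U = 1 - 2 = -1)
(-19*(16 + 8) + k(7, 9)*U) + 700 = (-19*(16 + 8) + (2 + 9)²*(-1)) + 700 = (-19*24 + 11²*(-1)) + 700 = (-456 + 121*(-1)) + 700 = (-456 - 121) + 700 = -577 + 700 = 123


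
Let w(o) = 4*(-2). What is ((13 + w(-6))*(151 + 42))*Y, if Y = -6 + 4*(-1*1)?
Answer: -9650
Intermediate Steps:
w(o) = -8
Y = -10 (Y = -6 + 4*(-1) = -6 - 4 = -10)
((13 + w(-6))*(151 + 42))*Y = ((13 - 8)*(151 + 42))*(-10) = (5*193)*(-10) = 965*(-10) = -9650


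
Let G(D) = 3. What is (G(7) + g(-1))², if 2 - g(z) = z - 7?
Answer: 169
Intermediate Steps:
g(z) = 9 - z (g(z) = 2 - (z - 7) = 2 - (-7 + z) = 2 + (7 - z) = 9 - z)
(G(7) + g(-1))² = (3 + (9 - 1*(-1)))² = (3 + (9 + 1))² = (3 + 10)² = 13² = 169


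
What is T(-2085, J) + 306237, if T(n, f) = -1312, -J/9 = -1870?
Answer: 304925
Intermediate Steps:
J = 16830 (J = -9*(-1870) = 16830)
T(-2085, J) + 306237 = -1312 + 306237 = 304925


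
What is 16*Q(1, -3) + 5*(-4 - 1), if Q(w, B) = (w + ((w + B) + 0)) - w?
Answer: -57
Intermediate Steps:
Q(w, B) = B + w (Q(w, B) = (w + ((B + w) + 0)) - w = (w + (B + w)) - w = (B + 2*w) - w = B + w)
16*Q(1, -3) + 5*(-4 - 1) = 16*(-3 + 1) + 5*(-4 - 1) = 16*(-2) + 5*(-5) = -32 - 25 = -57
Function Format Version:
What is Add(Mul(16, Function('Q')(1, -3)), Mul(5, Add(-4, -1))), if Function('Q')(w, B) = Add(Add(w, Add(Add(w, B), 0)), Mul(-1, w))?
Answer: -57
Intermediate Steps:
Function('Q')(w, B) = Add(B, w) (Function('Q')(w, B) = Add(Add(w, Add(Add(B, w), 0)), Mul(-1, w)) = Add(Add(w, Add(B, w)), Mul(-1, w)) = Add(Add(B, Mul(2, w)), Mul(-1, w)) = Add(B, w))
Add(Mul(16, Function('Q')(1, -3)), Mul(5, Add(-4, -1))) = Add(Mul(16, Add(-3, 1)), Mul(5, Add(-4, -1))) = Add(Mul(16, -2), Mul(5, -5)) = Add(-32, -25) = -57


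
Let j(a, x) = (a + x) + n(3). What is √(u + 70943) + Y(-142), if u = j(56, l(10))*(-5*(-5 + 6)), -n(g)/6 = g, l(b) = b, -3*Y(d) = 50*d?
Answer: 7100/3 + √70703 ≈ 2632.6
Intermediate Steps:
Y(d) = -50*d/3
n(g) = -6*g
j(a, x) = -18 + a + x (j(a, x) = (a + x) - 6*3 = (a + x) - 18 = -18 + a + x)
u = -240 (u = (-18 + 56 + 10)*(-5*(-5 + 6)) = 48*(-5*1) = 48*(-5) = -240)
√(u + 70943) + Y(-142) = √(-240 + 70943) - 50/3*(-142) = √70703 + 7100/3 = 7100/3 + √70703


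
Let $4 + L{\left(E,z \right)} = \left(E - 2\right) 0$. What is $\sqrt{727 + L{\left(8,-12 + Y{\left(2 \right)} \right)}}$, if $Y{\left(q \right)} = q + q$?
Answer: $\sqrt{723} \approx 26.889$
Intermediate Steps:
$Y{\left(q \right)} = 2 q$
$L{\left(E,z \right)} = -4$ ($L{\left(E,z \right)} = -4 + \left(E - 2\right) 0 = -4 + \left(-2 + E\right) 0 = -4 + 0 = -4$)
$\sqrt{727 + L{\left(8,-12 + Y{\left(2 \right)} \right)}} = \sqrt{727 - 4} = \sqrt{723}$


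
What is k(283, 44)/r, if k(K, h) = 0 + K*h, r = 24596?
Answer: 283/559 ≈ 0.50626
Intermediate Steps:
k(K, h) = K*h
k(283, 44)/r = (283*44)/24596 = 12452*(1/24596) = 283/559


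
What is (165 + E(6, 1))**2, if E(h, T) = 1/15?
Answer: 6130576/225 ≈ 27247.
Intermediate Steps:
E(h, T) = 1/15
(165 + E(6, 1))**2 = (165 + 1/15)**2 = (2476/15)**2 = 6130576/225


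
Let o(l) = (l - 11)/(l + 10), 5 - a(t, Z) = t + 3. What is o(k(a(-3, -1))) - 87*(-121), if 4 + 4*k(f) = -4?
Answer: 84203/8 ≈ 10525.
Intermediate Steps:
a(t, Z) = 2 - t (a(t, Z) = 5 - (t + 3) = 5 - (3 + t) = 5 + (-3 - t) = 2 - t)
k(f) = -2 (k(f) = -1 + (¼)*(-4) = -1 - 1 = -2)
o(l) = (-11 + l)/(10 + l)
o(k(a(-3, -1))) - 87*(-121) = (-11 - 2)/(10 - 2) - 87*(-121) = -13/8 + 10527 = 84203/8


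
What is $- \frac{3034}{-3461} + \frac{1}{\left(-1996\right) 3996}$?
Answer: $\frac{24199229083}{27604991376} \approx 0.87663$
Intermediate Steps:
$- \frac{3034}{-3461} + \frac{1}{\left(-1996\right) 3996} = \left(-3034\right) \left(- \frac{1}{3461}\right) - \frac{1}{7976016} = \frac{3034}{3461} - \frac{1}{7976016} = \frac{24199229083}{27604991376}$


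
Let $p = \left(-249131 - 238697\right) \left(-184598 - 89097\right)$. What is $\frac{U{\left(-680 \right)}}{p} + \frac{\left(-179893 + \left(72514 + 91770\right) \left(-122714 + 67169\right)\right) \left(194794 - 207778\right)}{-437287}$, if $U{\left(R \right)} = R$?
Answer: $- \frac{790971617537981600309494}{2919242401263001} \approx -2.7095 \cdot 10^{8}$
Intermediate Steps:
$p = 133516084460$ ($p = \left(-487828\right) \left(-273695\right) = 133516084460$)
$\frac{U{\left(-680 \right)}}{p} + \frac{\left(-179893 + \left(72514 + 91770\right) \left(-122714 + 67169\right)\right) \left(194794 - 207778\right)}{-437287} = - \frac{680}{133516084460} + \frac{\left(-179893 + \left(72514 + 91770\right) \left(-122714 + 67169\right)\right) \left(194794 - 207778\right)}{-437287} = \left(-680\right) \frac{1}{133516084460} + \left(-179893 + 164284 \left(-55545\right)\right) \left(-12984\right) \left(- \frac{1}{437287}\right) = - \frac{34}{6675804223} + \left(-179893 - 9125154780\right) \left(-12984\right) \left(- \frac{1}{437287}\right) = - \frac{34}{6675804223} + \left(-9125334673\right) \left(-12984\right) \left(- \frac{1}{437287}\right) = - \frac{34}{6675804223} + 118483345394232 \left(- \frac{1}{437287}\right) = - \frac{34}{6675804223} - \frac{118483345394232}{437287} = - \frac{790971617537981600309494}{2919242401263001}$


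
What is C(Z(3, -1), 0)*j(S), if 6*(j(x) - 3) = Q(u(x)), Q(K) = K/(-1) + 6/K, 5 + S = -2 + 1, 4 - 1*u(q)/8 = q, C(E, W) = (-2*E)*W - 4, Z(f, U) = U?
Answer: 2477/60 ≈ 41.283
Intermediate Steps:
C(E, W) = -4 - 2*E*W (C(E, W) = -2*E*W - 4 = -4 - 2*E*W)
u(q) = 32 - 8*q
S = -6 (S = -5 + (-2 + 1) = -5 - 1 = -6)
Q(K) = -K + 6/K (Q(K) = K*(-1) + 6/K = -K + 6/K)
j(x) = -7/3 + 1/(32 - 8*x) + 4*x/3 (j(x) = 3 + (-(32 - 8*x) + 6/(32 - 8*x))/6 = 3 + ((-32 + 8*x) + 6/(32 - 8*x))/6 = 3 + (-32 + 6/(32 - 8*x) + 8*x)/6 = 3 + (-16/3 + 1/(32 - 8*x) + 4*x/3) = -7/3 + 1/(32 - 8*x) + 4*x/3)
C(Z(3, -1), 0)*j(S) = (-4 - 2*(-1)*0)*((221 - 184*(-6) + 32*(-6)²)/(24*(-4 - 6))) = (-4 + 0)*((1/24)*(221 + 1104 + 32*36)/(-10)) = -(-1)*(221 + 1104 + 1152)/(6*10) = -(-1)*2477/(6*10) = -4*(-2477/240) = 2477/60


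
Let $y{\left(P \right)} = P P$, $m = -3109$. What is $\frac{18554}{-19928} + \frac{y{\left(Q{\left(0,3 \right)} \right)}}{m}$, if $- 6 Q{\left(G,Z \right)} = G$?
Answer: $- \frac{9277}{9964} \approx -0.93105$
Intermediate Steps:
$Q{\left(G,Z \right)} = - \frac{G}{6}$
$y{\left(P \right)} = P^{2}$
$\frac{18554}{-19928} + \frac{y{\left(Q{\left(0,3 \right)} \right)}}{m} = \frac{18554}{-19928} + \frac{\left(\left(- \frac{1}{6}\right) 0\right)^{2}}{-3109} = 18554 \left(- \frac{1}{19928}\right) + 0^{2} \left(- \frac{1}{3109}\right) = - \frac{9277}{9964} + 0 \left(- \frac{1}{3109}\right) = - \frac{9277}{9964} + 0 = - \frac{9277}{9964}$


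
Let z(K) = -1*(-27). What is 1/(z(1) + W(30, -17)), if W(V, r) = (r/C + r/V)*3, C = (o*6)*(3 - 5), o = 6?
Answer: 120/3121 ≈ 0.038449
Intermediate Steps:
z(K) = 27
C = -72 (C = (6*6)*(3 - 5) = 36*(-2) = -72)
W(V, r) = -r/24 + 3*r/V (W(V, r) = (r/(-72) + r/V)*3 = (r*(-1/72) + r/V)*3 = (-r/72 + r/V)*3 = -r/24 + 3*r/V)
1/(z(1) + W(30, -17)) = 1/(27 + (1/24)*(-17)*(72 - 1*30)/30) = 1/(27 + (1/24)*(-17)*(1/30)*(72 - 30)) = 1/(27 + (1/24)*(-17)*(1/30)*42) = 1/(27 - 119/120) = 1/(3121/120) = 120/3121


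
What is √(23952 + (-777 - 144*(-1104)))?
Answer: 3*√20239 ≈ 426.79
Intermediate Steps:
√(23952 + (-777 - 144*(-1104))) = √(23952 + (-777 + 158976)) = √(23952 + 158199) = √182151 = 3*√20239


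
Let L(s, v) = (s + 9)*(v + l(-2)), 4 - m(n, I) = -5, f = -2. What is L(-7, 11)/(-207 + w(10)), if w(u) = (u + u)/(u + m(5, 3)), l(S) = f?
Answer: -342/3913 ≈ -0.087401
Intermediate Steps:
m(n, I) = 9 (m(n, I) = 4 - 1*(-5) = 4 + 5 = 9)
l(S) = -2
w(u) = 2*u/(9 + u) (w(u) = (u + u)/(u + 9) = (2*u)/(9 + u) = 2*u/(9 + u))
L(s, v) = (-2 + v)*(9 + s) (L(s, v) = (s + 9)*(v - 2) = (9 + s)*(-2 + v) = (-2 + v)*(9 + s))
L(-7, 11)/(-207 + w(10)) = (-18 - 2*(-7) + 9*11 - 7*11)/(-207 + 2*10/(9 + 10)) = (-18 + 14 + 99 - 77)/(-207 + 2*10/19) = 18/(-207 + 2*10*(1/19)) = 18/(-207 + 20/19) = 18/(-3913/19) = -19/3913*18 = -342/3913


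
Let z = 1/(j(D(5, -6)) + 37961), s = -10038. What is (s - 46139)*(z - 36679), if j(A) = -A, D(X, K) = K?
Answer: 78231617863784/37967 ≈ 2.0605e+9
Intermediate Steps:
z = 1/37967 (z = 1/(-1*(-6) + 37961) = 1/(6 + 37961) = 1/37967 ≈ 2.6339e-5)
(s - 46139)*(z - 36679) = (-10038 - 46139)*(1/37967 - 36679) = -56177*(-1392591592/37967) = 78231617863784/37967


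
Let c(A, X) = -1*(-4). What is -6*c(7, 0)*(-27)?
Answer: 648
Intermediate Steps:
c(A, X) = 4
-6*c(7, 0)*(-27) = -6*4*(-27) = -24*(-27) = 648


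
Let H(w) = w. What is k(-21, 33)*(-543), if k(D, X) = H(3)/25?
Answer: -1629/25 ≈ -65.160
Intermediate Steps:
k(D, X) = 3/25
k(-21, 33)*(-543) = (3/25)*(-543) = -1629/25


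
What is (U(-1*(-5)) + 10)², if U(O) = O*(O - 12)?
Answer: 625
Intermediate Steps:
U(O) = O*(-12 + O)
(U(-1*(-5)) + 10)² = ((-1*(-5))*(-12 - 1*(-5)) + 10)² = (5*(-12 + 5) + 10)² = (5*(-7) + 10)² = (-35 + 10)² = (-25)² = 625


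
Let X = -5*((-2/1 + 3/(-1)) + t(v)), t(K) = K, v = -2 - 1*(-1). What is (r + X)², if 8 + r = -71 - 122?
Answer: 29241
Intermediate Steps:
v = -1 (v = -2 + 1 = -1)
r = -201 (r = -8 + (-71 - 122) = -8 - 193 = -201)
X = 30 (X = -5*((-2/1 + 3/(-1)) - 1) = -5*((-2*1 + 3*(-1)) - 1) = -5*((-2 - 3) - 1) = -5*(-5 - 1) = -5*(-6) = 30)
(r + X)² = (-201 + 30)² = (-171)² = 29241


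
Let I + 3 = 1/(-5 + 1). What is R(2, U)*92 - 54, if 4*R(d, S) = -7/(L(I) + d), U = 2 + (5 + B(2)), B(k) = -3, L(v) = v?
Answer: 374/5 ≈ 74.800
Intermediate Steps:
I = -13/4 (I = -3 + 1/(-5 + 1) = -3 + 1/(-4) = -3 - ¼ = -13/4 ≈ -3.2500)
U = 4 (U = 2 + (5 - 3) = 2 + 2 = 4)
R(d, S) = -7/(4*(-13/4 + d)) (R(d, S) = (-7/(-13/4 + d))/4 = -7/(4*(-13/4 + d)))
R(2, U)*92 - 54 = -7/(-13 + 4*2)*92 - 54 = -7/(-13 + 8)*92 - 54 = -7/(-5)*92 - 54 = -7*(-⅕)*92 - 54 = (7/5)*92 - 54 = 644/5 - 54 = 374/5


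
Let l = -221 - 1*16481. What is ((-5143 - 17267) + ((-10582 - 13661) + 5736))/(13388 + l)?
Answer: 40917/3314 ≈ 12.347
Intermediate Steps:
l = -16702 (l = -221 - 16481 = -16702)
((-5143 - 17267) + ((-10582 - 13661) + 5736))/(13388 + l) = ((-5143 - 17267) + ((-10582 - 13661) + 5736))/(13388 - 16702) = (-22410 + (-24243 + 5736))/(-3314) = (-22410 - 18507)*(-1/3314) = -40917*(-1/3314) = 40917/3314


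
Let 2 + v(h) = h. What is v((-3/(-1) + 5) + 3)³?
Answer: 729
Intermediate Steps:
v(h) = -2 + h
v((-3/(-1) + 5) + 3)³ = (-2 + ((-3/(-1) + 5) + 3))³ = (-2 + ((-3*(-1) + 5) + 3))³ = (-2 + ((3 + 5) + 3))³ = (-2 + (8 + 3))³ = (-2 + 11)³ = 9³ = 729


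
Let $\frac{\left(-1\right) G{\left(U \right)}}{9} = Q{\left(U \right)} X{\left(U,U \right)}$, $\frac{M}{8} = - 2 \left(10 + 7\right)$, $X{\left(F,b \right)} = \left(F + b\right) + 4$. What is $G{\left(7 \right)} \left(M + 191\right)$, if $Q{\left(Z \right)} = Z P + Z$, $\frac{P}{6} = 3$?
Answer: $1745226$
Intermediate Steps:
$P = 18$ ($P = 6 \cdot 3 = 18$)
$X{\left(F,b \right)} = 4 + F + b$
$M = -272$ ($M = 8 \left(- 2 \left(10 + 7\right)\right) = 8 \left(\left(-2\right) 17\right) = 8 \left(-34\right) = -272$)
$Q{\left(Z \right)} = 19 Z$ ($Q{\left(Z \right)} = Z 18 + Z = 18 Z + Z = 19 Z$)
$G{\left(U \right)} = - 171 U \left(4 + 2 U\right)$ ($G{\left(U \right)} = - 9 \cdot 19 U \left(4 + U + U\right) = - 9 \cdot 19 U \left(4 + 2 U\right) = - 171 U \left(4 + 2 U\right)$)
$G{\left(7 \right)} \left(M + 191\right) = \left(-342\right) 7 \left(2 + 7\right) \left(-272 + 191\right) = \left(-342\right) 7 \cdot 9 \left(-81\right) = \left(-21546\right) \left(-81\right) = 1745226$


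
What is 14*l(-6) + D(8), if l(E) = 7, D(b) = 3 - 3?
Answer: 98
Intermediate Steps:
D(b) = 0
14*l(-6) + D(8) = 14*7 + 0 = 98 + 0 = 98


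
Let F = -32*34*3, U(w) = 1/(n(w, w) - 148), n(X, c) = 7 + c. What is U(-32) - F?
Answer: 564671/173 ≈ 3264.0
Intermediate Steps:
U(w) = 1/(-141 + w) (U(w) = 1/((7 + w) - 148) = 1/(-141 + w))
F = -3264 (F = -1088*3 = -3264)
U(-32) - F = 1/(-141 - 32) - 1*(-3264) = 1/(-173) + 3264 = -1/173 + 3264 = 564671/173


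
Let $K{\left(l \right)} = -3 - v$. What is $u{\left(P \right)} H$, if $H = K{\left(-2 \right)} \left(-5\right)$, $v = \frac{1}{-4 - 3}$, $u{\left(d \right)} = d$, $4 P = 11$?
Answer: $\frac{275}{7} \approx 39.286$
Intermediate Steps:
$P = \frac{11}{4}$ ($P = \frac{1}{4} \cdot 11 = \frac{11}{4} \approx 2.75$)
$v = - \frac{1}{7}$ ($v = \frac{1}{-7} = - \frac{1}{7} \approx -0.14286$)
$K{\left(l \right)} = - \frac{20}{7}$ ($K{\left(l \right)} = -3 - - \frac{1}{7} = -3 + \frac{1}{7} = - \frac{20}{7}$)
$H = \frac{100}{7}$ ($H = \left(- \frac{20}{7}\right) \left(-5\right) = \frac{100}{7} \approx 14.286$)
$u{\left(P \right)} H = \frac{11}{4} \cdot \frac{100}{7} = \frac{275}{7}$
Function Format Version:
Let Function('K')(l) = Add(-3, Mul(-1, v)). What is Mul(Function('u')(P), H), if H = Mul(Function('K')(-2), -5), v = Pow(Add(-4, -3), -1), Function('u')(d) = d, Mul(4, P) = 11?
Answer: Rational(275, 7) ≈ 39.286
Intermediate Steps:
P = Rational(11, 4) (P = Mul(Rational(1, 4), 11) = Rational(11, 4) ≈ 2.7500)
v = Rational(-1, 7) (v = Pow(-7, -1) = Rational(-1, 7) ≈ -0.14286)
Function('K')(l) = Rational(-20, 7) (Function('K')(l) = Add(-3, Mul(-1, Rational(-1, 7))) = Add(-3, Rational(1, 7)) = Rational(-20, 7))
H = Rational(100, 7) (H = Mul(Rational(-20, 7), -5) = Rational(100, 7) ≈ 14.286)
Mul(Function('u')(P), H) = Mul(Rational(11, 4), Rational(100, 7)) = Rational(275, 7)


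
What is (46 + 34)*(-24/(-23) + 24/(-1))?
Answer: -42240/23 ≈ -1836.5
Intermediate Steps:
(46 + 34)*(-24/(-23) + 24/(-1)) = 80*(-24*(-1/23) + 24*(-1)) = 80*(24/23 - 24) = 80*(-528/23) = -42240/23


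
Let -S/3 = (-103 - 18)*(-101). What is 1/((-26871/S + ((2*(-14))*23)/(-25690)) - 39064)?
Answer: -22425535/876014100979 ≈ -2.5600e-5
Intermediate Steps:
S = -36663 (S = -3*(-103 - 18)*(-101) = -(-363)*(-101) = -3*12221 = -36663)
1/((-26871/S + ((2*(-14))*23)/(-25690)) - 39064) = 1/((-26871/(-36663) + ((2*(-14))*23)/(-25690)) - 39064) = 1/((-26871*(-1/36663) - 28*23*(-1/25690)) - 39064) = 1/((8957/12221 - 644*(-1/25690)) - 39064) = 1/((8957/12221 + 46/1835) - 39064) = 1/(16998261/22425535 - 39064) = 1/(-876014100979/22425535) = -22425535/876014100979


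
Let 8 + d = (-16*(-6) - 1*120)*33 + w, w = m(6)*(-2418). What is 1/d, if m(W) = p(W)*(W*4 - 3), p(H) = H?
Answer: -1/305468 ≈ -3.2737e-6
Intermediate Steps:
m(W) = W*(-3 + 4*W) (m(W) = W*(W*4 - 3) = W*(4*W - 3) = W*(-3 + 4*W))
w = -304668 (w = (6*(-3 + 4*6))*(-2418) = (6*(-3 + 24))*(-2418) = (6*21)*(-2418) = 126*(-2418) = -304668)
d = -305468 (d = -8 + ((-16*(-6) - 1*120)*33 - 304668) = -8 + ((96 - 120)*33 - 304668) = -8 + (-24*33 - 304668) = -8 + (-792 - 304668) = -8 - 305460 = -305468)
1/d = 1/(-305468) = -1/305468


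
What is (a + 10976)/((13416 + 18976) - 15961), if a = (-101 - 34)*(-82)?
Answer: 22046/16431 ≈ 1.3417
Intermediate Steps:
a = 11070 (a = -135*(-82) = 11070)
(a + 10976)/((13416 + 18976) - 15961) = (11070 + 10976)/((13416 + 18976) - 15961) = 22046/(32392 - 15961) = 22046/16431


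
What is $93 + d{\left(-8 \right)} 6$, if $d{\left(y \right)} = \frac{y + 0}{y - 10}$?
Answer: $\frac{287}{3} \approx 95.667$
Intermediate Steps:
$d{\left(y \right)} = \frac{y}{-10 + y}$
$93 + d{\left(-8 \right)} 6 = 93 + - \frac{8}{-10 - 8} \cdot 6 = 93 + - \frac{8}{-18} \cdot 6 = 93 + \left(-8\right) \left(- \frac{1}{18}\right) 6 = 93 + \frac{4}{9} \cdot 6 = 93 + \frac{8}{3} = \frac{287}{3}$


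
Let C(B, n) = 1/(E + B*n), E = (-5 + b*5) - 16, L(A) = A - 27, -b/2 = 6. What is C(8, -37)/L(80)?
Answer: -1/19981 ≈ -5.0048e-5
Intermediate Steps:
b = -12 (b = -2*6 = -12)
L(A) = -27 + A
E = -81 (E = (-5 - 12*5) - 16 = (-5 - 60) - 16 = -65 - 16 = -81)
C(B, n) = 1/(-81 + B*n)
C(8, -37)/L(80) = 1/((-81 + 8*(-37))*(-27 + 80)) = 1/(-81 - 296*53) = (1/53)/(-377) = -1/377*1/53 = -1/19981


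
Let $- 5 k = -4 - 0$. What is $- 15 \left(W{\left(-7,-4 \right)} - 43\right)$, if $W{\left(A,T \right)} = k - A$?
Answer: $528$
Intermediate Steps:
$k = \frac{4}{5}$ ($k = - \frac{-4 - 0}{5} = - \frac{-4 + 0}{5} = \left(- \frac{1}{5}\right) \left(-4\right) = \frac{4}{5} \approx 0.8$)
$W{\left(A,T \right)} = \frac{4}{5} - A$
$- 15 \left(W{\left(-7,-4 \right)} - 43\right) = - 15 \left(\left(\frac{4}{5} - -7\right) - 43\right) = - 15 \left(\left(\frac{4}{5} + 7\right) - 43\right) = - 15 \left(\frac{39}{5} - 43\right) = \left(-15\right) \left(- \frac{176}{5}\right) = 528$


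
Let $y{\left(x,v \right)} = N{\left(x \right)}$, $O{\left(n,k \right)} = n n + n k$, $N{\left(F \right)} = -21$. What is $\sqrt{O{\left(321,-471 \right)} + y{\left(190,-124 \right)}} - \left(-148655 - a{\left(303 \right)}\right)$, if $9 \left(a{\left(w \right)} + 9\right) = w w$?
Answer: $158847 + i \sqrt{48171} \approx 1.5885 \cdot 10^{5} + 219.48 i$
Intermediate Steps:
$a{\left(w \right)} = -9 + \frac{w^{2}}{9}$ ($a{\left(w \right)} = -9 + \frac{w w}{9} = -9 + \frac{w^{2}}{9}$)
$O{\left(n,k \right)} = n^{2} + k n$
$y{\left(x,v \right)} = -21$
$\sqrt{O{\left(321,-471 \right)} + y{\left(190,-124 \right)}} - \left(-148655 - a{\left(303 \right)}\right) = \sqrt{321 \left(-471 + 321\right) - 21} - \left(-148655 - \left(-9 + \frac{303^{2}}{9}\right)\right) = \sqrt{321 \left(-150\right) - 21} - \left(-148655 - \left(-9 + \frac{1}{9} \cdot 91809\right)\right) = \sqrt{-48150 - 21} - \left(-148655 - \left(-9 + 10201\right)\right) = \sqrt{-48171} - \left(-148655 - 10192\right) = i \sqrt{48171} - \left(-148655 - 10192\right) = i \sqrt{48171} - -158847 = i \sqrt{48171} + 158847 = 158847 + i \sqrt{48171}$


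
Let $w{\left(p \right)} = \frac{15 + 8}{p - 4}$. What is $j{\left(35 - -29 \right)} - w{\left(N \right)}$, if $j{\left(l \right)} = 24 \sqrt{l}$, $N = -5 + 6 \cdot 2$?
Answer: $\frac{553}{3} \approx 184.33$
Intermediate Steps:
$N = 7$ ($N = -5 + 12 = 7$)
$w{\left(p \right)} = \frac{23}{-4 + p}$
$j{\left(35 - -29 \right)} - w{\left(N \right)} = 24 \sqrt{35 - -29} - \frac{23}{-4 + 7} = 24 \sqrt{35 + 29} - \frac{23}{3} = 24 \sqrt{64} - 23 \cdot \frac{1}{3} = 24 \cdot 8 - \frac{23}{3} = 192 - \frac{23}{3} = \frac{553}{3}$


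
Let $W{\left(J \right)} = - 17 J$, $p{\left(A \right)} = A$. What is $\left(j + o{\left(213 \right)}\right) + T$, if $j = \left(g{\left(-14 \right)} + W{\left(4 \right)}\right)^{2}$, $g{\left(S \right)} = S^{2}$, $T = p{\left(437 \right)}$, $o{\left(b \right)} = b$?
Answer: $17034$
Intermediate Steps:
$T = 437$
$j = 16384$ ($j = \left(\left(-14\right)^{2} - 68\right)^{2} = \left(196 - 68\right)^{2} = 128^{2} = 16384$)
$\left(j + o{\left(213 \right)}\right) + T = \left(16384 + 213\right) + 437 = 16597 + 437 = 17034$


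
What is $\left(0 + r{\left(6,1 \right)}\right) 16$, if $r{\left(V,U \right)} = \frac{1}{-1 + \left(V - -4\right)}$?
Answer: $\frac{16}{9} \approx 1.7778$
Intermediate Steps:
$r{\left(V,U \right)} = \frac{1}{3 + V}$ ($r{\left(V,U \right)} = \frac{1}{-1 + \left(V + 4\right)} = \frac{1}{-1 + \left(4 + V\right)} = \frac{1}{3 + V}$)
$\left(0 + r{\left(6,1 \right)}\right) 16 = \left(0 + \frac{1}{3 + 6}\right) 16 = \left(0 + \frac{1}{9}\right) 16 = \frac{1}{9} \cdot 16 = \frac{16}{9}$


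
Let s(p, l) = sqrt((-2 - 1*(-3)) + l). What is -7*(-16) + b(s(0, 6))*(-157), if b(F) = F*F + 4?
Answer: -1615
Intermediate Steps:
s(p, l) = sqrt(1 + l) (s(p, l) = sqrt((-2 + 3) + l) = sqrt(1 + l))
b(F) = 4 + F**2 (b(F) = F**2 + 4 = 4 + F**2)
-7*(-16) + b(s(0, 6))*(-157) = -7*(-16) + (4 + (sqrt(1 + 6))**2)*(-157) = 112 + (4 + (sqrt(7))**2)*(-157) = 112 + (4 + 7)*(-157) = 112 + 11*(-157) = 112 - 1727 = -1615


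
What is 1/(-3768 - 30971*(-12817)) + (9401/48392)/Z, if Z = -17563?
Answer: -597849016181/54060235066519864 ≈ -1.1059e-5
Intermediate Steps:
1/(-3768 - 30971*(-12817)) + (9401/48392)/Z = 1/(-3768 - 30971*(-12817)) + (9401/48392)/(-17563) = -1/12817/(-34739) + (9401*(1/48392))*(-1/17563) = -1/34739*(-1/12817) + (9401/48392)*(-1/17563) = 1/445249763 - 1343/121415528 = -597849016181/54060235066519864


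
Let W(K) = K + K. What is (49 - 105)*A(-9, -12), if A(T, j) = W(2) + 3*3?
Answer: -728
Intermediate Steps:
W(K) = 2*K
A(T, j) = 13 (A(T, j) = 2*2 + 3*3 = 4 + 9 = 13)
(49 - 105)*A(-9, -12) = (49 - 105)*13 = -56*13 = -728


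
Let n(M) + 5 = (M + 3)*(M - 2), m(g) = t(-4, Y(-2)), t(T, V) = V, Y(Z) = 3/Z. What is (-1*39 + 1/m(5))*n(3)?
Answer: -119/3 ≈ -39.667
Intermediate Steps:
m(g) = -3/2 (m(g) = 3/(-2) = 3*(-1/2) = -3/2)
n(M) = -5 + (-2 + M)*(3 + M) (n(M) = -5 + (M + 3)*(M - 2) = -5 + (3 + M)*(-2 + M) = -5 + (-2 + M)*(3 + M))
(-1*39 + 1/m(5))*n(3) = (-1*39 + 1/(-3/2))*(-11 + 3 + 3**2) = (-39 - 2/3)*(-11 + 3 + 9) = -119/3*1 = -119/3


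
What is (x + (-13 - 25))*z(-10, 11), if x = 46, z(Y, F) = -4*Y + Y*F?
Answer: -560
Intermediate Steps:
z(Y, F) = -4*Y + F*Y
(x + (-13 - 25))*z(-10, 11) = (46 + (-13 - 25))*(-10*(-4 + 11)) = (46 - 38)*(-10*7) = 8*(-70) = -560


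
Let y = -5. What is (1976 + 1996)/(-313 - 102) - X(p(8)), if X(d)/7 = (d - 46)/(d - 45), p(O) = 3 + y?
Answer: -326124/19505 ≈ -16.720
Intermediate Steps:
p(O) = -2 (p(O) = 3 - 5 = -2)
X(d) = 7*(-46 + d)/(-45 + d) (X(d) = 7*((d - 46)/(d - 45)) = 7*((-46 + d)/(-45 + d)) = 7*(-46 + d)/(-45 + d))
(1976 + 1996)/(-313 - 102) - X(p(8)) = (1976 + 1996)/(-313 - 102) - 7*(-46 - 2)/(-45 - 2) = 3972/(-415) - 7*(-48)/(-47) = 3972*(-1/415) - 7*(-1)*(-48)/47 = -3972/415 - 1*336/47 = -3972/415 - 336/47 = -326124/19505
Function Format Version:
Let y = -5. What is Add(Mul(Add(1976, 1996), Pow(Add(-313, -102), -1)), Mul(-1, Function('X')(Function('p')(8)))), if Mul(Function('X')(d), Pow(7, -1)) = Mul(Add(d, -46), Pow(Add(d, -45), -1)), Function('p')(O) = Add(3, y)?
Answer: Rational(-326124, 19505) ≈ -16.720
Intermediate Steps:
Function('p')(O) = -2 (Function('p')(O) = Add(3, -5) = -2)
Function('X')(d) = Mul(7, Pow(Add(-45, d), -1), Add(-46, d)) (Function('X')(d) = Mul(7, Mul(Add(d, -46), Pow(Add(d, -45), -1))) = Mul(7, Mul(Add(-46, d), Pow(Add(-45, d), -1))) = Mul(7, Mul(Pow(Add(-45, d), -1), Add(-46, d))) = Mul(7, Pow(Add(-45, d), -1), Add(-46, d)))
Add(Mul(Add(1976, 1996), Pow(Add(-313, -102), -1)), Mul(-1, Function('X')(Function('p')(8)))) = Add(Mul(Add(1976, 1996), Pow(Add(-313, -102), -1)), Mul(-1, Mul(7, Pow(Add(-45, -2), -1), Add(-46, -2)))) = Add(Mul(3972, Pow(-415, -1)), Mul(-1, Mul(7, Pow(-47, -1), -48))) = Add(Mul(3972, Rational(-1, 415)), Mul(-1, Mul(7, Rational(-1, 47), -48))) = Add(Rational(-3972, 415), Mul(-1, Rational(336, 47))) = Add(Rational(-3972, 415), Rational(-336, 47)) = Rational(-326124, 19505)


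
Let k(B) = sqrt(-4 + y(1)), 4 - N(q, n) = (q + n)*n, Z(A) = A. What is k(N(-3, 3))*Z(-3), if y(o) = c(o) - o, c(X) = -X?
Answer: -3*I*sqrt(6) ≈ -7.3485*I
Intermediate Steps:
y(o) = -2*o (y(o) = -o - o = -2*o)
N(q, n) = 4 - n*(n + q) (N(q, n) = 4 - (q + n)*n = 4 - (n + q)*n = 4 - n*(n + q))
k(B) = I*sqrt(6) (k(B) = sqrt(-4 - 2*1) = sqrt(-4 - 2) = sqrt(-6) = I*sqrt(6))
k(N(-3, 3))*Z(-3) = (I*sqrt(6))*(-3) = -3*I*sqrt(6)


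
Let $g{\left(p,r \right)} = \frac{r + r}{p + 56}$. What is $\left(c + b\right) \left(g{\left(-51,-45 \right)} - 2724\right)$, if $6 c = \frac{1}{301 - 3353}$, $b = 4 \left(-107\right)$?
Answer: $\frac{3581754409}{3052} \approx 1.1736 \cdot 10^{6}$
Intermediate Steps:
$g{\left(p,r \right)} = \frac{2 r}{56 + p}$
$b = -428$
$c = - \frac{1}{18312}$ ($c = \frac{1}{6 \left(301 - 3353\right)} = \frac{1}{6 \left(-3052\right)} = \frac{1}{6} \left(- \frac{1}{3052}\right) = - \frac{1}{18312} \approx -5.4609 \cdot 10^{-5}$)
$\left(c + b\right) \left(g{\left(-51,-45 \right)} - 2724\right) = \left(- \frac{1}{18312} - 428\right) \left(2 \left(-45\right) \frac{1}{56 - 51} - 2724\right) = - \frac{7837537 \left(2 \left(-45\right) \frac{1}{5} - 2724\right)}{18312} = - \frac{7837537 \left(-18 - 2724\right)}{18312} = \left(- \frac{7837537}{18312}\right) \left(-2742\right) = \frac{3581754409}{3052}$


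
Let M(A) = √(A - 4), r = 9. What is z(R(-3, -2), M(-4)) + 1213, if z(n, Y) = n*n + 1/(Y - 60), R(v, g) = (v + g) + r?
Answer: 1108543/902 - I*√2/1804 ≈ 1229.0 - 0.00078393*I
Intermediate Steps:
M(A) = √(-4 + A)
R(v, g) = 9 + g + v (R(v, g) = (v + g) + 9 = (g + v) + 9 = 9 + g + v)
z(n, Y) = n² + 1/(-60 + Y)
z(R(-3, -2), M(-4)) + 1213 = (1 - 60*(9 - 2 - 3)² + √(-4 - 4)*(9 - 2 - 3)²)/(-60 + √(-4 - 4)) + 1213 = (1 - 60*4² + √(-8)*4²)/(-60 + √(-8)) + 1213 = (1 - 60*16 + (2*I*√2)*16)/(-60 + 2*I*√2) + 1213 = (1 - 960 + 32*I*√2)/(-60 + 2*I*√2) + 1213 = (-959 + 32*I*√2)/(-60 + 2*I*√2) + 1213 = 1213 + (-959 + 32*I*√2)/(-60 + 2*I*√2)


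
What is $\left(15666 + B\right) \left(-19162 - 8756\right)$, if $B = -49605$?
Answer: $947509002$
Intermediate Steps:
$\left(15666 + B\right) \left(-19162 - 8756\right) = \left(15666 - 49605\right) \left(-19162 - 8756\right) = \left(-33939\right) \left(-27918\right) = 947509002$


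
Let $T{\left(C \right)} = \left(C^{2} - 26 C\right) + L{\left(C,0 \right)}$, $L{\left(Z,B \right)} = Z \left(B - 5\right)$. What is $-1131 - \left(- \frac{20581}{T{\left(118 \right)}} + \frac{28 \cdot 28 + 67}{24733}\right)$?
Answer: $- \frac{286670760611}{253908978} \approx -1129.0$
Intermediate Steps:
$L{\left(Z,B \right)} = Z \left(-5 + B\right)$
$T{\left(C \right)} = C^{2} - 31 C$ ($T{\left(C \right)} = \left(C^{2} - 26 C\right) + C \left(-5 + 0\right) = \left(C^{2} - 26 C\right) + C \left(-5\right) = \left(C^{2} - 26 C\right) - 5 C = C^{2} - 31 C$)
$-1131 - \left(- \frac{20581}{T{\left(118 \right)}} + \frac{28 \cdot 28 + 67}{24733}\right) = -1131 - \left(- \frac{20581}{118 \left(-31 + 118\right)} + \frac{28 \cdot 28 + 67}{24733}\right) = -1131 - \left(- \frac{20581}{118 \cdot 87} + \left(784 + 67\right) \frac{1}{24733}\right) = -1131 - \left(- \frac{20581}{10266} + 851 \cdot \frac{1}{24733}\right) = -1131 - \left(\left(-20581\right) \frac{1}{10266} + \frac{851}{24733}\right) = -1131 - \left(- \frac{20581}{10266} + \frac{851}{24733}\right) = -1131 - - \frac{500293507}{253908978} = -1131 + \frac{500293507}{253908978} = - \frac{286670760611}{253908978}$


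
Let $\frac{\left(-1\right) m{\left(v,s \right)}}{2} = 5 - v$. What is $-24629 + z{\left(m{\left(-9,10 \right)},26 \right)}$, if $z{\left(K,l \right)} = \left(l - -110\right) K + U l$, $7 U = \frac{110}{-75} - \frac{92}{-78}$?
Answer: $- \frac{426571}{15} \approx -28438.0$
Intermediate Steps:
$m{\left(v,s \right)} = -10 + 2 v$ ($m{\left(v,s \right)} = - 2 \left(5 - v\right) = -10 + 2 v$)
$U = - \frac{8}{195}$ ($U = \frac{\frac{110}{-75} - \frac{92}{-78}}{7} = \frac{110 \left(- \frac{1}{75}\right) - - \frac{46}{39}}{7} = \frac{- \frac{22}{15} + \frac{46}{39}}{7} = \frac{1}{7} \left(- \frac{56}{195}\right) = - \frac{8}{195} \approx -0.041026$)
$z{\left(K,l \right)} = - \frac{8 l}{195} + K \left(110 + l\right)$ ($z{\left(K,l \right)} = \left(l - -110\right) K - \frac{8 l}{195} = \left(l + 110\right) K - \frac{8 l}{195} = \left(110 + l\right) K - \frac{8 l}{195} = K \left(110 + l\right) - \frac{8 l}{195} = - \frac{8 l}{195} + K \left(110 + l\right)$)
$-24629 + z{\left(m{\left(-9,10 \right)},26 \right)} = -24629 + \left(110 \left(-10 + 2 \left(-9\right)\right) - \frac{16}{15} + \left(-10 + 2 \left(-9\right)\right) 26\right) = -24629 + \left(110 \left(-10 - 18\right) - \frac{16}{15} + \left(-10 - 18\right) 26\right) = -24629 - \frac{57136}{15} = - \frac{426571}{15}$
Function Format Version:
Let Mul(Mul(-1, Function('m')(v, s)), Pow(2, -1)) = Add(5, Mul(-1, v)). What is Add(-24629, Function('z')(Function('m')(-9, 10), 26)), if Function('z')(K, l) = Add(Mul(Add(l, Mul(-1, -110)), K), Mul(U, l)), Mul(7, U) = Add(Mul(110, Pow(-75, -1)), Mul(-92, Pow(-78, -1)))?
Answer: Rational(-426571, 15) ≈ -28438.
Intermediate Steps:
Function('m')(v, s) = Add(-10, Mul(2, v)) (Function('m')(v, s) = Mul(-2, Add(5, Mul(-1, v))) = Add(-10, Mul(2, v)))
U = Rational(-8, 195) (U = Mul(Rational(1, 7), Add(Mul(110, Pow(-75, -1)), Mul(-92, Pow(-78, -1)))) = Mul(Rational(1, 7), Add(Mul(110, Rational(-1, 75)), Mul(-92, Rational(-1, 78)))) = Mul(Rational(1, 7), Add(Rational(-22, 15), Rational(46, 39))) = Mul(Rational(1, 7), Rational(-56, 195)) = Rational(-8, 195) ≈ -0.041026)
Function('z')(K, l) = Add(Mul(Rational(-8, 195), l), Mul(K, Add(110, l))) (Function('z')(K, l) = Add(Mul(Add(l, Mul(-1, -110)), K), Mul(Rational(-8, 195), l)) = Add(Mul(Add(l, 110), K), Mul(Rational(-8, 195), l)) = Add(Mul(Add(110, l), K), Mul(Rational(-8, 195), l)) = Add(Mul(K, Add(110, l)), Mul(Rational(-8, 195), l)) = Add(Mul(Rational(-8, 195), l), Mul(K, Add(110, l))))
Add(-24629, Function('z')(Function('m')(-9, 10), 26)) = Add(-24629, Add(Mul(110, Add(-10, Mul(2, -9))), Mul(Rational(-8, 195), 26), Mul(Add(-10, Mul(2, -9)), 26))) = Add(-24629, Add(Mul(110, Add(-10, -18)), Rational(-16, 15), Mul(Add(-10, -18), 26))) = Add(-24629, Add(Mul(110, -28), Rational(-16, 15), Mul(-28, 26))) = Add(-24629, Add(-3080, Rational(-16, 15), -728)) = Add(-24629, Rational(-57136, 15)) = Rational(-426571, 15)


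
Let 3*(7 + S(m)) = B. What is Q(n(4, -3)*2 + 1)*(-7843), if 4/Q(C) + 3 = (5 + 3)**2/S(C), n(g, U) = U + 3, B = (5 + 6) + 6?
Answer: 31372/51 ≈ 615.14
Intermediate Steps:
B = 17 (B = 11 + 6 = 17)
n(g, U) = 3 + U
S(m) = -4/3 (S(m) = -7 + (1/3)*17 = -7 + 17/3 = -4/3)
Q(C) = -4/51 (Q(C) = 4/(-3 + (5 + 3)**2/(-4/3)) = 4/(-3 + 8**2*(-3/4)) = 4/(-3 + 64*(-3/4)) = 4/(-3 - 48) = 4/(-51) = 4*(-1/51) = -4/51)
Q(n(4, -3)*2 + 1)*(-7843) = -4/51*(-7843) = 31372/51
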